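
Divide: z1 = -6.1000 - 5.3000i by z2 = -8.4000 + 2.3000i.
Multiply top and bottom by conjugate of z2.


Conjugate of z2 = -8.4000 - 2.3000i
Numerator: (-6.1000 - 5.3000i)(-8.4000 - 2.3000i) = 39.0500 + 58.5500i
Denominator: (-8.4)^2 + 2.3^2 = 75.85
Result = (39.0500 + 58.5500i)/75.85

0.5148 + 0.7719i


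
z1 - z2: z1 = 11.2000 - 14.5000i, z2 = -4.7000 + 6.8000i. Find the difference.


Real: 11.2 + 4.7 = 15.9
Imag: -14.5 - 6.8 = -21.3

15.9000 - 21.3000i


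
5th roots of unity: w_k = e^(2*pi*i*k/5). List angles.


The 5th roots of unity are cis(360k/5°) for k=0..4
Angle step = 360/5 = 72°
Primitive root: cis(72°)
Primitive root = 0.3090 + 0.9511i

5 roots at angles: 0°, 72°, 144°, 216°, 288°


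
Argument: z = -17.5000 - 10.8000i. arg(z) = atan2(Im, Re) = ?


Re = -17.5, Im = -10.8
arg = atan2(-10.8, -17.5) = -148.3195 degrees

arg(z) = -148.3195 degrees


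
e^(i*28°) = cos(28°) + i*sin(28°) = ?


cos(28°) = 0.8829
sin(28°) = 0.4695

e^(i*28°) = 0.8829 + 0.4695i


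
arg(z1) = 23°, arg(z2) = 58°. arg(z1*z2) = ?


arg(z1*z2) = 23° + 58° = 81°
Normalized to (-180°, 180°]: 81°

81°


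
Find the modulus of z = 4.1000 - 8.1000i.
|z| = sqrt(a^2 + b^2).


|z| = sqrt(4.1^2 + (-8.1)^2) = sqrt(16.81 + 65.61) = sqrt(82.42) = 9.0785

|z| = 9.0785


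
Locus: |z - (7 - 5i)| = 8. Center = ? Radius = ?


|z - z0| = r is a circle with center z0 and radius r.
Center = (7, -5), radius = 8

Circle with center (7, -5) and radius 8


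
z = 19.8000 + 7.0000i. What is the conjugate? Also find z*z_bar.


z_bar = 19.8000 - 7.0000i
z*z_bar = 19.8^2 + 7^2 = 392.04 + 49 = 441.04

z_bar = 19.8000 - 7.0000i, z*z_bar = 441.04


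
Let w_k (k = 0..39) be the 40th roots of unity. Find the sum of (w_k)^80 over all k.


The roots are w_k = w^k with w = e^(2*pi*i/40), and (w^k)^80 = (w^80)^k.
So S = 1 + u + u^2 + ... + u^(39) with u = w^80.
80 = 2*40 + 0, so 80 is a multiple of 40 and u = (w^40)^2 = 1.
Every one of the 40 terms equals 1: S = 40

S = 40


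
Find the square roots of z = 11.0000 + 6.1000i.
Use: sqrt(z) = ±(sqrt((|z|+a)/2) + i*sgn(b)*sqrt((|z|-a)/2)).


|z| = sqrt(121+37.21) = 12.5782
sqrt((|z|+a)/2) = sqrt((12.5782+11)/2) = sqrt(11.7891) = 3.4335
sqrt((|z|-a)/2) = sqrt((12.5782-11)/2) = sqrt(0.7891) = 0.8883

±(3.4335 + 0.8883i) i.e. 3.4335 + 0.8883i and -3.4335 - 0.8883i


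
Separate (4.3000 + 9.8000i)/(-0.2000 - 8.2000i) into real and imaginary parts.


Multiply by conjugate: (4.3000 + 9.8000i)(-0.2000 + 8.2000i) / ((-0.2)^2 + (-8.2)^2)
Numerator real = 4.3*(-0.2) + 9.8*(-8.2) = -81.22
Numerator imag = 9.8*(-0.2) - 4.3*(-8.2) = 33.3
Denominator = 67.28
Re(z) = -81.22/67.28 = -1.2072
Im(z) = 33.3/67.28 = 0.4949

Re(z) = -1.2072, Im(z) = 0.4949


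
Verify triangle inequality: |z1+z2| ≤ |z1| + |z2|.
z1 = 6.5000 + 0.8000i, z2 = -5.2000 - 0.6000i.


|z1| = sqrt(6.5^2 + 0.8^2) = sqrt(42.89) = 6.5490
|z2| = sqrt((-5.2)^2 + (-0.6)^2) = sqrt(27.4) = 5.2345
z1+z2 = 1.3000 + 0.2000i
|z1+z2| = sqrt(1.73) = 1.3153
|z1|+|z2| = 6.5490 + 5.2345 = 11.7835

|z1+z2| = 1.3153 ≤ |z1|+|z2| = 11.7835 (verified)


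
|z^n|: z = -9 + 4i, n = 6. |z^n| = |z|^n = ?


|z| = sqrt(81+16) = sqrt(97) = 9.8489
|z^6| = |z|^6 = (sqrt(97))^6 = 97^3 = 912673

|z^6| = 912673


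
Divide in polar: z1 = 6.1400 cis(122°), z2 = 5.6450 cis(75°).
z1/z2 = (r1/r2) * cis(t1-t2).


r = 6.1400 / 5.6450 = 1.0877
theta = 122° - 75° = 47° = 47° (mod 360)

1.0877 cis(47°)


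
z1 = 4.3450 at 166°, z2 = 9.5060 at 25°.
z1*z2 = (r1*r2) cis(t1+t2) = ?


r = 4.3450 * 9.5060 = 41.3036
theta = 166° + 25° = 191° = 191° (mod 360)

41.3036 cis(191°)


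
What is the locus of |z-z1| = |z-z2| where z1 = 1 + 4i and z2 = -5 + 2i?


Equal distances means the locus is the perpendicular bisector of z1 and z2.
Midpoint = ((1+(-5))/2, (4+2)/2) = (-2.0000, 3.0000)

Perpendicular bisector through (-2.0000, 3.0000)


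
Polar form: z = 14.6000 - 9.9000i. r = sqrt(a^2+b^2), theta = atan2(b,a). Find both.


r = sqrt(213.16+98.01) = sqrt(311.17) = 17.6400
theta = atan2(-9.9, 14.6) = -34.1405 degrees

r = 17.6400, theta = -34.1405 degrees


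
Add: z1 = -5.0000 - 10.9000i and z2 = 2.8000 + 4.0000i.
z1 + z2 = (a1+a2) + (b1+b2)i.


Real: -5 + 2.8 = -2.2
Imag: -10.9 + 4 = -6.9

-2.2000 - 6.9000i


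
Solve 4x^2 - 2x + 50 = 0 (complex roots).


disc = (-2)^2 - 4*4*50 = 4 - 800 = -796
sqrt(|disc|) = sqrt(796) = 28.2135
Real part = 2/(2*4) = 0.2500
Imag part = 28.2135/(2*4) = 3.5267

0.2500 ± 3.5267i


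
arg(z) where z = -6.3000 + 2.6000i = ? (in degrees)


Re = -6.3, Im = 2.6
arg = atan2(2.6, -6.3) = 157.5741 degrees

arg(z) = 157.5741 degrees


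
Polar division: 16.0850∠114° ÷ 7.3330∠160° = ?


r = 16.0850 / 7.3330 = 2.1935
theta = 114° - 160° = -46° = 314° (mod 360)

2.1935 cis(314°)


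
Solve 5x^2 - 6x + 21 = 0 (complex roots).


disc = (-6)^2 - 4*5*21 = 36 - 420 = -384
sqrt(|disc|) = sqrt(384) = 19.5959
Real part = 6/(2*5) = 0.6000
Imag part = 19.5959/(2*5) = 1.9596

0.6000 ± 1.9596i


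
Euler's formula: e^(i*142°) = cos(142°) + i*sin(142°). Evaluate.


cos(142°) = -0.7880
sin(142°) = 0.6157

e^(i*142°) = -0.7880 + 0.6157i


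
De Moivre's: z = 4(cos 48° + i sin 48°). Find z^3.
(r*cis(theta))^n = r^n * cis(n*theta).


r^3 = 4^3 = 64
n*theta = 3*48° = 144° = 144° (mod 360)
a = 64*cos(144°) = -51.7771
b = 64*sin(144°) = 37.6183

64 cis(144°) = -51.7771 + 37.6183i


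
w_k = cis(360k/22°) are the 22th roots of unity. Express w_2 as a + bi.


Angle = 360*2/22 = 32.7273°
a = cos(32.7273°) = 0.8413
b = sin(32.7273°) = 0.5406

0.8413 + 0.5406i


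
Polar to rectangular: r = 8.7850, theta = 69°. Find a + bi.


a = 8.7850*cos(69°) = 8.7850*0.35837 = 3.1483
b = 8.7850*sin(69°) = 8.7850*0.93358 = 8.2015

3.1483 + 8.2015i


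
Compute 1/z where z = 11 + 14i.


|z|^2 = 121+196 = 317
1/z = (11 - 14i)/317

1/z = 0.0347 - 0.0442i


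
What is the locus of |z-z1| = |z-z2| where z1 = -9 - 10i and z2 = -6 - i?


Equal distances means the locus is the perpendicular bisector of z1 and z2.
Midpoint = ((-9+(-6))/2, (-10+(-1))/2) = (-7.5000, -5.5000)

Perpendicular bisector through (-7.5000, -5.5000)


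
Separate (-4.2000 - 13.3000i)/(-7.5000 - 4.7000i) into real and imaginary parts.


Multiply by conjugate: (-4.2000 - 13.3000i)(-7.5000 + 4.7000i) / ((-7.5)^2 + (-4.7)^2)
Numerator real = -4.2*(-7.5) - (13.3)*(-4.7) = 94.01
Numerator imag = -13.3*(-7.5) - (-4.2)*(-4.7) = 80.01
Denominator = 78.34
Re(z) = 94.01/78.34 = 1.2000
Im(z) = 80.01/78.34 = 1.0213

Re(z) = 1.2000, Im(z) = 1.0213


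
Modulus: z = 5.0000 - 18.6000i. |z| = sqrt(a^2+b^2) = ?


|z| = sqrt(5^2 + (-18.6)^2) = sqrt(25 + 345.96) = sqrt(370.96) = 19.2603

|z| = 19.2603


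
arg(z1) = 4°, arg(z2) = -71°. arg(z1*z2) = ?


arg(z1*z2) = 4° - 71° = -67°
Normalized to (-180°, 180°]: -67°

-67°


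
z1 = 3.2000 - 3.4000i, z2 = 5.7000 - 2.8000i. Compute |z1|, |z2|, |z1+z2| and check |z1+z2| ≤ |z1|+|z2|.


|z1| = sqrt(3.2^2 + (-3.4)^2) = sqrt(21.8) = 4.6690
|z2| = sqrt(5.7^2 + (-2.8)^2) = sqrt(40.33) = 6.3506
z1+z2 = 8.9000 - 6.2000i
|z1+z2| = sqrt(117.65) = 10.8467
|z1|+|z2| = 4.6690 + 6.3506 = 11.0196

|z1+z2| = 10.8467 ≤ |z1|+|z2| = 11.0196 (verified)


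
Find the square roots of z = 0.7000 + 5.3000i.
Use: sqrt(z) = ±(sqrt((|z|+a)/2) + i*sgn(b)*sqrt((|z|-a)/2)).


|z| = sqrt(0.49+28.09) = 5.3460
sqrt((|z|+a)/2) = sqrt((5.3460+0.7)/2) = sqrt(3.0230) = 1.7387
sqrt((|z|-a)/2) = sqrt((5.3460-0.7)/2) = sqrt(2.3230) = 1.5241

±(1.7387 + 1.5241i) i.e. 1.7387 + 1.5241i and -1.7387 - 1.5241i


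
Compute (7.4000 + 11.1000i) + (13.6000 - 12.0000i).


Real: 7.4 + 13.6 = 21
Imag: 11.1 - 12 = -0.9

21.0000 - 0.9000i


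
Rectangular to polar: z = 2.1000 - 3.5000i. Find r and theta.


r = sqrt(4.41+12.25) = sqrt(16.66) = 4.0817
theta = atan2(-3.5, 2.1) = -59.0362 degrees

r = 4.0817, theta = -59.0362 degrees


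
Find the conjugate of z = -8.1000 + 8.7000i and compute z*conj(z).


z_bar = -8.1000 - 8.7000i
z*z_bar = (-8.1)^2 + 8.7^2 = 65.61 + 75.69 = 141.3

z_bar = -8.1000 - 8.7000i, z*z_bar = 141.3


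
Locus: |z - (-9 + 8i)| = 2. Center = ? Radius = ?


|z - z0| = r is a circle with center z0 and radius r.
Center = (-9, 8), radius = 2

Circle with center (-9, 8) and radius 2


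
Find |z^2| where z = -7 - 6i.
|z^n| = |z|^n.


|z| = sqrt(49+36) = sqrt(85) = 9.2195
|z^2| = |z|^2 = (sqrt(85))^2 = 85

|z^2| = 85


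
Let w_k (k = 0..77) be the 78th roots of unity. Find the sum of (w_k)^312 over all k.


The roots are w_k = w^k with w = e^(2*pi*i/78), and (w^k)^312 = (w^312)^k.
So S = 1 + u + u^2 + ... + u^(77) with u = w^312.
312 = 4*78 + 0, so 312 is a multiple of 78 and u = (w^78)^4 = 1.
Every one of the 78 terms equals 1: S = 78

S = 78


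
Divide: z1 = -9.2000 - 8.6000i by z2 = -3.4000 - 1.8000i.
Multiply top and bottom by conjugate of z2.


Conjugate of z2 = -3.4000 + 1.8000i
Numerator: (-9.2000 - 8.6000i)(-3.4000 + 1.8000i) = 46.7600 + 12.6800i
Denominator: (-3.4)^2 + (-1.8)^2 = 14.8
Result = (46.7600 + 12.6800i)/14.8

3.1595 + 0.8568i


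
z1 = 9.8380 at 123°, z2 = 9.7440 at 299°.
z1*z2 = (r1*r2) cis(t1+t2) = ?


r = 9.8380 * 9.7440 = 95.8615
theta = 123° + 299° = 422° = 62° (mod 360)

95.8615 cis(62°)


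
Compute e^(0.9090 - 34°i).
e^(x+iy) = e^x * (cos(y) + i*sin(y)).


e^0.9090 = 2.4818
cos(-34°) = 0.82904
sin(-34°) = -0.5592
Real = 2.4818*0.82904 = 2.0575
Imag = 2.4818*(-0.5592) = -1.3878

2.0575 - 1.3878i


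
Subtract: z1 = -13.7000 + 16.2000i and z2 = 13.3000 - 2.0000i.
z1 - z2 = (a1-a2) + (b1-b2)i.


Real: -13.7 - 13.3 = -27
Imag: 16.2 + 2 = 18.2

-27.0000 + 18.2000i


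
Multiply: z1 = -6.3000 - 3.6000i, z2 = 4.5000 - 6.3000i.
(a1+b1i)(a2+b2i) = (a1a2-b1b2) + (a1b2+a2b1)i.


Real = -6.3*4.5 - (-3.6)*(-6.3) = -28.35 - 22.68 = -51.03
Imag = -6.3*(-6.3) + 4.5*(-3.6) = 39.69 - (16.2) = 23.49

-51.0300 + 23.4900i


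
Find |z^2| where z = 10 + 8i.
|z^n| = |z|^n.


|z| = sqrt(100+64) = sqrt(164) = 12.8062
|z^2| = |z|^2 = (sqrt(164))^2 = 164

|z^2| = 164


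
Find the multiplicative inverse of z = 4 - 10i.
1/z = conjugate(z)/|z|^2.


|z|^2 = 16+100 = 116
1/z = (4 + 10i)/116

1/z = 0.0345 + 0.0862i


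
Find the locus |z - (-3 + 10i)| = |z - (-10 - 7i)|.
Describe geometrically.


Equal distances means the locus is the perpendicular bisector of z1 and z2.
Midpoint = ((-3+(-10))/2, (10+(-7))/2) = (-6.5000, 1.5000)

Perpendicular bisector through (-6.5000, 1.5000)


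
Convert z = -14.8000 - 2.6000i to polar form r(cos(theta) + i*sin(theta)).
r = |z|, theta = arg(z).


r = sqrt(219.04+6.76) = sqrt(225.8) = 15.0266
theta = atan2(-2.6, -14.8) = -170.0362 degrees

r = 15.0266, theta = -170.0362 degrees


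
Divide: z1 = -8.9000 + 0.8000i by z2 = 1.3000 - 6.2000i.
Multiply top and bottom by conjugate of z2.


Conjugate of z2 = 1.3000 + 6.2000i
Numerator: (-8.9000 + 0.8000i)(1.3000 + 6.2000i) = -16.5300 - 54.1400i
Denominator: 1.3^2 + (-6.2)^2 = 40.13
Result = (-16.5300 - 54.1400i)/40.13

-0.4119 - 1.3491i


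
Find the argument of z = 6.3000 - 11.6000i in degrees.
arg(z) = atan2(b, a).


Re = 6.3, Im = -11.6
arg = atan2(-11.6, 6.3) = -61.4935 degrees

arg(z) = -61.4935 degrees


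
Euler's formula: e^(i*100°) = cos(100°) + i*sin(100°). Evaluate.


cos(100°) = -0.1736
sin(100°) = 0.9848

e^(i*100°) = -0.1736 + 0.9848i


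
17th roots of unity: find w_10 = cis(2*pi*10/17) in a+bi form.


Angle = 360*10/17 = 211.7647°
a = cos(211.7647°) = -0.8502
b = sin(211.7647°) = -0.5264

-0.8502 - 0.5264i


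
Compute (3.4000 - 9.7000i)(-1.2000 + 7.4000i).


Real = 3.4*(-1.2) - (-9.7)*7.4 = -4.08 - (-71.78) = 67.7
Imag = 3.4*7.4 - (1.2)*(-9.7) = 25.16 + 11.64 = 36.8

67.7000 + 36.8000i


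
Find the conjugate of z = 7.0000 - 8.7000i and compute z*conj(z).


z_bar = 7.0000 + 8.7000i
z*z_bar = 7^2 + (-8.7)^2 = 49 + 75.69 = 124.69

z_bar = 7.0000 + 8.7000i, z*z_bar = 124.69


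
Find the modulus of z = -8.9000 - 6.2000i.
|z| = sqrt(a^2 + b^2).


|z| = sqrt((-8.9)^2 + (-6.2)^2) = sqrt(79.21 + 38.44) = sqrt(117.65) = 10.8467

|z| = 10.8467


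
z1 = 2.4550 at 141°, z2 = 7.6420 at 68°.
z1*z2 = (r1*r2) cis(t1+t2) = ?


r = 2.4550 * 7.6420 = 18.7611
theta = 141° + 68° = 209° = 209° (mod 360)

18.7611 cis(209°)


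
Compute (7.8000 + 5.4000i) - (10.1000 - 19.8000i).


Real: 7.8 - 10.1 = -2.3
Imag: 5.4 + 19.8 = 25.2

-2.3000 + 25.2000i


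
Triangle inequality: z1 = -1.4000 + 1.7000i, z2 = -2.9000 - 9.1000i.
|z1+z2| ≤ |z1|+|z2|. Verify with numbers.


|z1| = sqrt((-1.4)^2 + 1.7^2) = sqrt(4.85) = 2.2023
|z2| = sqrt((-2.9)^2 + (-9.1)^2) = sqrt(91.22) = 9.5509
z1+z2 = -4.3000 - 7.4000i
|z1+z2| = sqrt(73.25) = 8.5586
|z1|+|z2| = 2.2023 + 9.5509 = 11.7532

|z1+z2| = 8.5586 ≤ |z1|+|z2| = 11.7532 (verified)


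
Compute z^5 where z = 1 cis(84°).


r^5 = 1^5 = 1
n*theta = 5*84° = 420° = 60° (mod 360)
a = 1*cos(60°) = 0.5000
b = 1*sin(60°) = 0.8660

1 cis(60°) = 0.5000 + 0.8660i


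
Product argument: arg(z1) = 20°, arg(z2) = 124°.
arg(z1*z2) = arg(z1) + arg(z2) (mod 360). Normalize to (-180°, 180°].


arg(z1*z2) = 20° + 124° = 144°
Normalized to (-180°, 180°]: 144°

144°


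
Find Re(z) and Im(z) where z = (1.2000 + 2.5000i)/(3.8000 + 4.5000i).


Multiply by conjugate: (1.2000 + 2.5000i)(3.8000 - 4.5000i) / (3.8^2 + 4.5^2)
Numerator real = 1.2*3.8 + 2.5*4.5 = 15.81
Numerator imag = 2.5*3.8 - 1.2*4.5 = 4.1
Denominator = 34.69
Re(z) = 15.81/34.69 = 0.4558
Im(z) = 4.1/34.69 = 0.1182

Re(z) = 0.4558, Im(z) = 0.1182


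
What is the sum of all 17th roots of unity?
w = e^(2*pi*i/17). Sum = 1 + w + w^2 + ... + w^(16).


The sum of all 17th roots of unity is 0.
Geometric series: (1 - w^17)/(1 - w) = (1-1)/(1-w) = 0 since w^17 = 1, w ≠ 1.
Alternatively: coefficient of z^16 in z^17 - 1 is 0.

0


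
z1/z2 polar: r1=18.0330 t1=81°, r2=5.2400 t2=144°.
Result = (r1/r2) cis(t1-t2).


r = 18.0330 / 5.2400 = 3.4414
theta = 81° - 144° = -63° = 297° (mod 360)

3.4414 cis(297°)


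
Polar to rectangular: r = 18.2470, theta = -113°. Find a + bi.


a = 18.2470*cos(-113°) = 18.2470*(-0.39073) = -7.1297
b = 18.2470*sin(-113°) = 18.2470*(-0.920505) = -16.7965

-7.1297 - 16.7965i


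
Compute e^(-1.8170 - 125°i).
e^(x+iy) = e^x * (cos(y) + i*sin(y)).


e^-1.8170 = 0.1625
cos(-125°) = -0.5736
sin(-125°) = -0.8192
Real = 0.1625*(-0.5736) = -0.0932
Imag = 0.1625*(-0.8192) = -0.1331

-0.0932 - 0.1331i


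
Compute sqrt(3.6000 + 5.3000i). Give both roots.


|z| = sqrt(12.96+28.09) = 6.4070
sqrt((|z|+a)/2) = sqrt((6.4070+3.6)/2) = sqrt(5.0035) = 2.2369
sqrt((|z|-a)/2) = sqrt((6.4070-3.6)/2) = sqrt(1.4035) = 1.1847

±(2.2369 + 1.1847i) i.e. 2.2369 + 1.1847i and -2.2369 - 1.1847i


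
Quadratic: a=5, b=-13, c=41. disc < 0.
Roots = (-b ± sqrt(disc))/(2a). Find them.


disc = (-13)^2 - 4*5*41 = 169 - 820 = -651
sqrt(|disc|) = sqrt(651) = 25.5147
Real part = 13/(2*5) = 1.3000
Imag part = 25.5147/(2*5) = 2.5515

1.3000 ± 2.5515i


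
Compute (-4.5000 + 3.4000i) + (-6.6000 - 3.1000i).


Real: -4.5 - 6.6 = -11.1
Imag: 3.4 - 3.1 = 0.3

-11.1000 + 0.3000i


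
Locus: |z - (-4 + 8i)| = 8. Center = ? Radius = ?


|z - z0| = r is a circle with center z0 and radius r.
Center = (-4, 8), radius = 8

Circle with center (-4, 8) and radius 8


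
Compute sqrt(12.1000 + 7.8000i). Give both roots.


|z| = sqrt(146.41+60.84) = 14.3962
sqrt((|z|+a)/2) = sqrt((14.3962+12.1)/2) = sqrt(13.2481) = 3.6398
sqrt((|z|-a)/2) = sqrt((14.3962-12.1)/2) = sqrt(1.1481) = 1.0715

±(3.6398 + 1.0715i) i.e. 3.6398 + 1.0715i and -3.6398 - 1.0715i


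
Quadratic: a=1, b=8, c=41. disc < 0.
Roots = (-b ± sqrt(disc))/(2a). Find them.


disc = 8^2 - 4*1*41 = 64 - 164 = -100
sqrt(|disc|) = sqrt(100) = 10.0000
Real part = -8/(2*1) = -4.0000
Imag part = 10.0000/(2*1) = 5.0000

-4.0000 ± 5.0000i


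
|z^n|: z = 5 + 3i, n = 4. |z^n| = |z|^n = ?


|z| = sqrt(25+9) = sqrt(34) = 5.8310
|z^4| = |z|^4 = (sqrt(34))^4 = 34^2 = 1156

|z^4| = 1156


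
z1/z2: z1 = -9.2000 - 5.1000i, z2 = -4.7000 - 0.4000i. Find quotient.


Conjugate of z2 = -4.7000 + 0.4000i
Numerator: (-9.2000 - 5.1000i)(-4.7000 + 0.4000i) = 45.2800 + 20.2900i
Denominator: (-4.7)^2 + (-0.4)^2 = 22.25
Result = (45.2800 + 20.2900i)/22.25

2.0351 + 0.9119i


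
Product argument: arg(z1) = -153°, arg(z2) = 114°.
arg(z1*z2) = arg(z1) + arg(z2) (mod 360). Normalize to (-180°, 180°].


arg(z1*z2) = -153° + 114° = -39°
Normalized to (-180°, 180°]: -39°

-39°


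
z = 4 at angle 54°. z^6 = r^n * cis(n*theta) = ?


r^6 = 4^6 = 4096
n*theta = 6*54° = 324° = 324° (mod 360)
a = 4096*cos(324°) = 3313.7336
b = 4096*sin(324°) = -2407.5684

4096 cis(324°) = 3313.7336 - 2407.5684i


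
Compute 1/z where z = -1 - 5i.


|z|^2 = 1+25 = 26
1/z = (-1 + 5i)/26

1/z = -0.0385 + 0.1923i


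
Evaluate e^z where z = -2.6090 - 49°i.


e^-2.6090 = 0.07361
cos(-49°) = 0.6561
sin(-49°) = -0.7547
Real = 0.07361*0.6561 = 0.0483
Imag = 0.07361*(-0.7547) = -0.0556

0.0483 - 0.0556i


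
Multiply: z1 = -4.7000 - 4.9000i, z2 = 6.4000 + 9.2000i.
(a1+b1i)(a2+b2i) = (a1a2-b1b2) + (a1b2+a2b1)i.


Real = -4.7*6.4 - (-4.9)*9.2 = -30.08 - (-45.08) = 15
Imag = -4.7*9.2 + 6.4*(-4.9) = -43.24 - (31.36) = -74.6

15.0000 - 74.6000i


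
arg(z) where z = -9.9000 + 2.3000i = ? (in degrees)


Re = -9.9, Im = 2.3
arg = atan2(2.3, -9.9) = 166.9209 degrees

arg(z) = 166.9209 degrees


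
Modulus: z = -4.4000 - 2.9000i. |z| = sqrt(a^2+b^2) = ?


|z| = sqrt((-4.4)^2 + (-2.9)^2) = sqrt(19.36 + 8.41) = sqrt(27.77) = 5.2697

|z| = 5.2697


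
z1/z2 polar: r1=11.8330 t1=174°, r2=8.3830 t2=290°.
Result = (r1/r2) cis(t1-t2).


r = 11.8330 / 8.3830 = 1.4115
theta = 174° - 290° = -116° = 244° (mod 360)

1.4115 cis(244°)


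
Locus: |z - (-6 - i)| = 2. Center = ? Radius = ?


|z - z0| = r is a circle with center z0 and radius r.
Center = (-6, -1), radius = 2

Circle with center (-6, -1) and radius 2


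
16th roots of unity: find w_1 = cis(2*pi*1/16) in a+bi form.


Angle = 360*1/16 = 22.5°
a = cos(22.5°) = 0.9239
b = sin(22.5°) = 0.3827

0.9239 + 0.3827i


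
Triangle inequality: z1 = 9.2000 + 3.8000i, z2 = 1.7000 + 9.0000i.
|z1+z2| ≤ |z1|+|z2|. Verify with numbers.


|z1| = sqrt(9.2^2 + 3.8^2) = sqrt(99.08) = 9.9539
|z2| = sqrt(1.7^2 + 9^2) = sqrt(83.89) = 9.1591
z1+z2 = 10.9000 + 12.8000i
|z1+z2| = sqrt(282.65) = 16.8122
|z1|+|z2| = 9.9539 + 9.1591 = 19.1130

|z1+z2| = 16.8122 ≤ |z1|+|z2| = 19.1130 (verified)


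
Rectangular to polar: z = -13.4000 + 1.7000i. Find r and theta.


r = sqrt(179.56+2.89) = sqrt(182.45) = 13.5074
theta = atan2(1.7, -13.4) = 172.7698 degrees

r = 13.5074, theta = 172.7698 degrees


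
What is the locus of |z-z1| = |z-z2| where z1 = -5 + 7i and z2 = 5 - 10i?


Equal distances means the locus is the perpendicular bisector of z1 and z2.
Midpoint = ((-5+5)/2, (7+(-10))/2) = (0, -1.5000)

Perpendicular bisector through (0, -1.5000)


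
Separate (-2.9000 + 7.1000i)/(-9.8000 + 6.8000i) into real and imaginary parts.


Multiply by conjugate: (-2.9000 + 7.1000i)(-9.8000 - 6.8000i) / ((-9.8)^2 + 6.8^2)
Numerator real = -2.9*(-9.8) + 7.1*6.8 = 76.7
Numerator imag = 7.1*(-9.8) - (-2.9)*6.8 = -49.86
Denominator = 142.28
Re(z) = 76.7/142.28 = 0.5391
Im(z) = -49.86/142.28 = -0.3504

Re(z) = 0.5391, Im(z) = -0.3504


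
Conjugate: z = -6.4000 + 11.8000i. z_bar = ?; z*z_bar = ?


z_bar = -6.4000 - 11.8000i
z*z_bar = (-6.4)^2 + 11.8^2 = 40.96 + 139.24 = 180.2

z_bar = -6.4000 - 11.8000i, z*z_bar = 180.2


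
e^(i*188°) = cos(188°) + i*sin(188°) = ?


cos(188°) = -0.9903
sin(188°) = -0.1392

e^(i*188°) = -0.9903 - 0.1392i


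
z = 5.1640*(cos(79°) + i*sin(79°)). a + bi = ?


a = 5.1640*cos(79°) = 5.1640*0.1908 = 0.9853
b = 5.1640*sin(79°) = 5.1640*0.98163 = 5.0691

0.9853 + 5.0691i


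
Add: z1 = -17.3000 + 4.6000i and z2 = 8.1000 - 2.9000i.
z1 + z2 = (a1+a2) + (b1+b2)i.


Real: -17.3 + 8.1 = -9.2
Imag: 4.6 - 2.9 = 1.7

-9.2000 + 1.7000i


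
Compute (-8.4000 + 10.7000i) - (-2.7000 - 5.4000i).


Real: -8.4 + 2.7 = -5.7
Imag: 10.7 + 5.4 = 16.1

-5.7000 + 16.1000i


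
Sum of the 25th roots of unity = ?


The sum of all 25th roots of unity is 0.
Geometric series: (1 - w^25)/(1 - w) = (1-1)/(1-w) = 0 since w^25 = 1, w ≠ 1.
Alternatively: coefficient of z^24 in z^25 - 1 is 0.

0


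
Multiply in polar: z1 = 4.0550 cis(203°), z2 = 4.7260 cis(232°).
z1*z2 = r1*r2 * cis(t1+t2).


r = 4.0550 * 4.7260 = 19.1639
theta = 203° + 232° = 435° = 75° (mod 360)

19.1639 cis(75°)


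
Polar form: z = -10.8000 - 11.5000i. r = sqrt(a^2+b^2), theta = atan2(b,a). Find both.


r = sqrt(116.64+132.25) = sqrt(248.89) = 15.7762
theta = atan2(-11.5, -10.8) = -133.2021 degrees

r = 15.7762, theta = -133.2021 degrees


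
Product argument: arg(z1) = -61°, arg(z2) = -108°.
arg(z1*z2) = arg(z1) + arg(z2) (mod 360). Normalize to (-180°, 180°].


arg(z1*z2) = -61° - 108° = -169°
Normalized to (-180°, 180°]: -169°

-169°


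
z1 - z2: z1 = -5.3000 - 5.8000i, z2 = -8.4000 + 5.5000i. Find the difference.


Real: -5.3 + 8.4 = 3.1
Imag: -5.8 - 5.5 = -11.3

3.1000 - 11.3000i


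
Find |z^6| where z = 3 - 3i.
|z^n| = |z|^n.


|z| = sqrt(9+9) = sqrt(18) = 4.2426
|z^6| = |z|^6 = (sqrt(18))^6 = 18^3 = 5832

|z^6| = 5832


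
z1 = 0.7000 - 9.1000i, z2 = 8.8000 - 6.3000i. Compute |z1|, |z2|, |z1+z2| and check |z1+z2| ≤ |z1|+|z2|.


|z1| = sqrt(0.7^2 + (-9.1)^2) = sqrt(83.3) = 9.1269
|z2| = sqrt(8.8^2 + (-6.3)^2) = sqrt(117.13) = 10.8227
z1+z2 = 9.5000 - 15.4000i
|z1+z2| = sqrt(327.41) = 18.0945
|z1|+|z2| = 9.1269 + 10.8227 = 19.9496

|z1+z2| = 18.0945 ≤ |z1|+|z2| = 19.9496 (verified)


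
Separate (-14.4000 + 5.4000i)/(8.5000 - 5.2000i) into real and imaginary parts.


Multiply by conjugate: (-14.4000 + 5.4000i)(8.5000 + 5.2000i) / (8.5^2 + (-5.2)^2)
Numerator real = -14.4*8.5 + 5.4*(-5.2) = -150.48
Numerator imag = 5.4*8.5 - (-14.4)*(-5.2) = -28.98
Denominator = 99.29
Re(z) = -150.48/99.29 = -1.5156
Im(z) = -28.98/99.29 = -0.2919

Re(z) = -1.5156, Im(z) = -0.2919


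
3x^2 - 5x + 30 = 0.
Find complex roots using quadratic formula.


disc = (-5)^2 - 4*3*30 = 25 - 360 = -335
sqrt(|disc|) = sqrt(335) = 18.3030
Real part = 5/(2*3) = 0.8333
Imag part = 18.3030/(2*3) = 3.0505

0.8333 ± 3.0505i


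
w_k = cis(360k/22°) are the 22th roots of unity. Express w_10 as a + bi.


Angle = 360*10/22 = 163.6364°
a = cos(163.6364°) = -0.9595
b = sin(163.6364°) = 0.2817

-0.9595 + 0.2817i


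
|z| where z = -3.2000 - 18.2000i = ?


|z| = sqrt((-3.2)^2 + (-18.2)^2) = sqrt(10.24 + 331.24) = sqrt(341.48) = 18.4792

|z| = 18.4792


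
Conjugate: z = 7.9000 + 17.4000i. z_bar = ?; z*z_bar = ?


z_bar = 7.9000 - 17.4000i
z*z_bar = 7.9^2 + 17.4^2 = 62.41 + 302.76 = 365.17

z_bar = 7.9000 - 17.4000i, z*z_bar = 365.17


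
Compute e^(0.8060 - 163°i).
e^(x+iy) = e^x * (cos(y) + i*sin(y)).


e^0.8060 = 2.2389
cos(-163°) = -0.9563
sin(-163°) = -0.29237
Real = 2.2389*(-0.9563) = -2.1411
Imag = 2.2389*(-0.29237) = -0.6546

-2.1411 - 0.6546i


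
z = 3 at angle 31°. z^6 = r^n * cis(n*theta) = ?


r^6 = 3^6 = 729
n*theta = 6*31° = 186° = 186° (mod 360)
a = 729*cos(186°) = -725.0065
b = 729*sin(186°) = -76.2012

729 cis(186°) = -725.0065 - 76.2012i


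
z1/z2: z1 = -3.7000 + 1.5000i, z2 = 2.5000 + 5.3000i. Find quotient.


Conjugate of z2 = 2.5000 - 5.3000i
Numerator: (-3.7000 + 1.5000i)(2.5000 - 5.3000i) = -1.3000 + 23.3600i
Denominator: 2.5^2 + 5.3^2 = 34.34
Result = (-1.3000 + 23.3600i)/34.34

-0.0379 + 0.6803i


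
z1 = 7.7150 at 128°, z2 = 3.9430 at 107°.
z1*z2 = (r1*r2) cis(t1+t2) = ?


r = 7.7150 * 3.9430 = 30.4202
theta = 128° + 107° = 235° = 235° (mod 360)

30.4202 cis(235°)


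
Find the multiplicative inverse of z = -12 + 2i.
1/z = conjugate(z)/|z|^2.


|z|^2 = 144+4 = 148
1/z = (-12 - 2i)/148

1/z = -0.0811 - 0.0135i


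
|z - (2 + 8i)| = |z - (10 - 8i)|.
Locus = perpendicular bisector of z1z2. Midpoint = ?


Equal distances means the locus is the perpendicular bisector of z1 and z2.
Midpoint = ((2+10)/2, (8+(-8))/2) = (6.0000, 0)

Perpendicular bisector through (6.0000, 0)


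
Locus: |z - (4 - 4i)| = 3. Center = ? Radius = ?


|z - z0| = r is a circle with center z0 and radius r.
Center = (4, -4), radius = 3

Circle with center (4, -4) and radius 3


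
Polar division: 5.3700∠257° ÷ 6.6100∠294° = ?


r = 5.3700 / 6.6100 = 0.8124
theta = 257° - 294° = -37° = 323° (mod 360)

0.8124 cis(323°)


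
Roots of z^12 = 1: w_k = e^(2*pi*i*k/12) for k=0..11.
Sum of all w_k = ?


The sum of all 12th roots of unity is 0.
Geometric series: (1 - w^12)/(1 - w) = (1-1)/(1-w) = 0 since w^12 = 1, w ≠ 1.
Alternatively: coefficient of z^11 in z^12 - 1 is 0.

0


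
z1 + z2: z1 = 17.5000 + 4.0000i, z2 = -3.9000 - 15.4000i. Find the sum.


Real: 17.5 - 3.9 = 13.6
Imag: 4 - 15.4 = -11.4

13.6000 - 11.4000i


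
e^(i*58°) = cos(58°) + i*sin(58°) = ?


cos(58°) = 0.5299
sin(58°) = 0.8480

e^(i*58°) = 0.5299 + 0.8480i


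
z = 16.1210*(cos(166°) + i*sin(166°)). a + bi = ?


a = 16.1210*cos(166°) = 16.1210*(-0.970296) = -15.6421
b = 16.1210*sin(166°) = 16.1210*0.24192 = 3.9000

-15.6421 + 3.9000i


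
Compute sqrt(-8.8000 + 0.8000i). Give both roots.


|z| = sqrt(77.44+0.64) = 8.8363
sqrt((|z|+a)/2) = sqrt((8.8363+(-8.8))/2) = sqrt(0.0181) = 0.1347
sqrt((|z|-a)/2) = sqrt((8.8363-(-8.8))/2) = sqrt(8.8181) = 2.9695

±(0.1347 + 2.9695i) i.e. 0.1347 + 2.9695i and -0.1347 - 2.9695i


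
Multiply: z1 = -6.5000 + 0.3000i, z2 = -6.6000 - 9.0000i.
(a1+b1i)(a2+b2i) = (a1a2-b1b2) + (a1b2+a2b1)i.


Real = -6.5*(-6.6) - 0.3*(-9) = 42.9 - (-2.7) = 45.6
Imag = -6.5*(-9) - (6.6)*0.3 = 58.5 - (1.98) = 56.52

45.6000 + 56.5200i


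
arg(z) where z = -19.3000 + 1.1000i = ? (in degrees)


Re = -19.3, Im = 1.1
arg = atan2(1.1, -19.3) = 176.7380 degrees

arg(z) = 176.7380 degrees


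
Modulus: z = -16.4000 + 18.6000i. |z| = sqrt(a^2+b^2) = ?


|z| = sqrt((-16.4)^2 + 18.6^2) = sqrt(268.96 + 345.96) = sqrt(614.92) = 24.7976

|z| = 24.7976


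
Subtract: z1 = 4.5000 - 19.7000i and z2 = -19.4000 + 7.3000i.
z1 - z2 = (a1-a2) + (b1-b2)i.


Real: 4.5 + 19.4 = 23.9
Imag: -19.7 - 7.3 = -27

23.9000 - 27.0000i


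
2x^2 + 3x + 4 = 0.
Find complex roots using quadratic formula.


disc = 3^2 - 4*2*4 = 9 - 32 = -23
sqrt(|disc|) = sqrt(23) = 4.7958
Real part = -3/(2*2) = -0.7500
Imag part = 4.7958/(2*2) = 1.1990

-0.7500 ± 1.1990i


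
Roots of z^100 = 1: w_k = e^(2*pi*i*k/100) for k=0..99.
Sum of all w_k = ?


The sum of all 100th roots of unity is 0.
Geometric series: (1 - w^100)/(1 - w) = (1-1)/(1-w) = 0 since w^100 = 1, w ≠ 1.
Alternatively: coefficient of z^99 in z^100 - 1 is 0.

0


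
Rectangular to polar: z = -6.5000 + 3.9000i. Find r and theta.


r = sqrt(42.25+15.21) = sqrt(57.46) = 7.5802
theta = atan2(3.9, -6.5) = 149.0362 degrees

r = 7.5802, theta = 149.0362 degrees


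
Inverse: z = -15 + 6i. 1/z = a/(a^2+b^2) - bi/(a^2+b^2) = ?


|z|^2 = 225+36 = 261
1/z = (-15 - 6i)/261

1/z = -0.0575 - 0.0230i


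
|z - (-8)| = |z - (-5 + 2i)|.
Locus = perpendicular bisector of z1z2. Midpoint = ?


Equal distances means the locus is the perpendicular bisector of z1 and z2.
Midpoint = ((-8+(-5))/2, (0+2)/2) = (-6.5000, 1.0000)

Perpendicular bisector through (-6.5000, 1.0000)


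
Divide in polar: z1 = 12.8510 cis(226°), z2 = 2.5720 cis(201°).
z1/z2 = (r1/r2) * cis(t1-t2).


r = 12.8510 / 2.5720 = 4.9965
theta = 226° - 201° = 25° = 25° (mod 360)

4.9965 cis(25°)


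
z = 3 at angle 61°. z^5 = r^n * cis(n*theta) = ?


r^5 = 3^5 = 243
n*theta = 5*61° = 305° = 305° (mod 360)
a = 243*cos(305°) = 139.3791
b = 243*sin(305°) = -199.0539

243 cis(305°) = 139.3791 - 199.0539i


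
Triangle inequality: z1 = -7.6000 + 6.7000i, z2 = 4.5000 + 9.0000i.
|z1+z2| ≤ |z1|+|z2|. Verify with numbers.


|z1| = sqrt((-7.6)^2 + 6.7^2) = sqrt(102.65) = 10.1316
|z2| = sqrt(4.5^2 + 9^2) = sqrt(101.25) = 10.0623
z1+z2 = -3.1000 + 15.7000i
|z1+z2| = sqrt(256.1) = 16.0031
|z1|+|z2| = 10.1316 + 10.0623 = 20.1939

|z1+z2| = 16.0031 ≤ |z1|+|z2| = 20.1939 (verified)


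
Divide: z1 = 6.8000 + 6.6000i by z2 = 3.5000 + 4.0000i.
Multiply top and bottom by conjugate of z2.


Conjugate of z2 = 3.5000 - 4.0000i
Numerator: (6.8000 + 6.6000i)(3.5000 - 4.0000i) = 50.2000 - 4.1000i
Denominator: 3.5^2 + 4^2 = 28.25
Result = (50.2000 - 4.1000i)/28.25

1.7770 - 0.1451i


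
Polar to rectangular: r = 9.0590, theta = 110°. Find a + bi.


a = 9.0590*cos(110°) = 9.0590*(-0.34202) = -3.0984
b = 9.0590*sin(110°) = 9.0590*0.9397 = 8.5127

-3.0984 + 8.5127i


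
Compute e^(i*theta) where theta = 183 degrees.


cos(183°) = -0.9986
sin(183°) = -0.0523

e^(i*183°) = -0.9986 - 0.0523i


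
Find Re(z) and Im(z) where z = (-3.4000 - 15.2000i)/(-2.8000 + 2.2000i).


Multiply by conjugate: (-3.4000 - 15.2000i)(-2.8000 - 2.2000i) / ((-2.8)^2 + 2.2^2)
Numerator real = -3.4*(-2.8) - (15.2)*2.2 = -23.92
Numerator imag = -15.2*(-2.8) - (-3.4)*2.2 = 50.04
Denominator = 12.68
Re(z) = -23.92/12.68 = -1.8864
Im(z) = 50.04/12.68 = 3.9464

Re(z) = -1.8864, Im(z) = 3.9464


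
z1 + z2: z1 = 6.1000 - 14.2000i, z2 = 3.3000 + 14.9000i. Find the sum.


Real: 6.1 + 3.3 = 9.4
Imag: -14.2 + 14.9 = 0.7

9.4000 + 0.7000i


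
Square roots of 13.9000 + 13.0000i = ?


|z| = sqrt(193.21+169) = 19.0318
sqrt((|z|+a)/2) = sqrt((19.0318+13.9)/2) = sqrt(16.4659) = 4.0578
sqrt((|z|-a)/2) = sqrt((19.0318-13.9)/2) = sqrt(2.5659) = 1.6018

±(4.0578 + 1.6018i) i.e. 4.0578 + 1.6018i and -4.0578 - 1.6018i


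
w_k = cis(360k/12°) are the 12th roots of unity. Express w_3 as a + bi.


Angle = 360*3/12 = 90°
a = cos(90°) = 0
b = sin(90°) = 1.0000

0 + 1.0000i


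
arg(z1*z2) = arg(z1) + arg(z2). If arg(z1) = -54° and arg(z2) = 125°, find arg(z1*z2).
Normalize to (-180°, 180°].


arg(z1*z2) = -54° + 125° = 71°
Normalized to (-180°, 180°]: 71°

71°


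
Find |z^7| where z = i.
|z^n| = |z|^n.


|z| = sqrt(0+1) = sqrt(1) = 1
|z^7| = |z|^7 = 1^7 = 1

|z^7| = 1


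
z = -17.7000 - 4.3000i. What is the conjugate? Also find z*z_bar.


z_bar = -17.7000 + 4.3000i
z*z_bar = (-17.7)^2 + (-4.3)^2 = 313.29 + 18.49 = 331.78

z_bar = -17.7000 + 4.3000i, z*z_bar = 331.78


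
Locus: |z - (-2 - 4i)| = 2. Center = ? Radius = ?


|z - z0| = r is a circle with center z0 and radius r.
Center = (-2, -4), radius = 2

Circle with center (-2, -4) and radius 2


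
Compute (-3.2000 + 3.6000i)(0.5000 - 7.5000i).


Real = -3.2*0.5 - 3.6*(-7.5) = -1.6 - (-27) = 25.4
Imag = -3.2*(-7.5) + 0.5*3.6 = 24 + 1.8 = 25.8

25.4000 + 25.8000i


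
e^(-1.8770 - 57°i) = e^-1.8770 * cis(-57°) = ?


e^-1.8770 = 0.15305
cos(-57°) = 0.5446
sin(-57°) = -0.8387
Real = 0.15305*0.5446 = 0.0834
Imag = 0.15305*(-0.8387) = -0.1284

0.0834 - 0.1284i


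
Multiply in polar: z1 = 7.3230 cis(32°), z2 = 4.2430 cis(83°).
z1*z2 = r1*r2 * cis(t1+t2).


r = 7.3230 * 4.2430 = 31.0715
theta = 32° + 83° = 115° = 115° (mod 360)

31.0715 cis(115°)


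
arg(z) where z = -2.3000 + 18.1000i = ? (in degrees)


Re = -2.3, Im = 18.1
arg = atan2(18.1, -2.3) = 97.2419 degrees

arg(z) = 97.2419 degrees


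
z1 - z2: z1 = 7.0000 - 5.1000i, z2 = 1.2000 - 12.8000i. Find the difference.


Real: 7 - 1.2 = 5.8
Imag: -5.1 + 12.8 = 7.7

5.8000 + 7.7000i


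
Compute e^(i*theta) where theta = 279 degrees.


cos(279°) = 0.1564
sin(279°) = -0.9877

e^(i*279°) = 0.1564 - 0.9877i


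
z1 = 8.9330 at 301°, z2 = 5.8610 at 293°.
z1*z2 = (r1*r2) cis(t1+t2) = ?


r = 8.9330 * 5.8610 = 52.3563
theta = 301° + 293° = 594° = 234° (mod 360)

52.3563 cis(234°)


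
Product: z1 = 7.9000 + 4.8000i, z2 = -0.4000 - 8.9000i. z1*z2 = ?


Real = 7.9*(-0.4) - 4.8*(-8.9) = -3.16 - (-42.72) = 39.56
Imag = 7.9*(-8.9) - (0.4)*4.8 = -70.31 - (1.92) = -72.23

39.5600 - 72.2300i


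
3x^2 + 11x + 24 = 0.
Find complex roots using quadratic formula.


disc = 11^2 - 4*3*24 = 121 - 288 = -167
sqrt(|disc|) = sqrt(167) = 12.9228
Real part = -11/(2*3) = -1.8333
Imag part = 12.9228/(2*3) = 2.1538

-1.8333 ± 2.1538i


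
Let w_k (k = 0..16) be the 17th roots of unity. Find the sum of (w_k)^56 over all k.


The roots are w_k = w^k with w = e^(2*pi*i/17), and (w^k)^56 = (w^56)^k.
So S = 1 + u + u^2 + ... + u^(16) with u = w^56.
56 = 3*17 + 5, so 56 is not a multiple of 17: u = (w^17)^3 * w^5 = w^5 ≠ 1 (w is a primitive 17th root), while u^17 = (w^17)^56 = 1.
Geometric series: S = (1 - u^17)/(1 - u) = (1 - 1)/(1 - u) = 0

S = 0


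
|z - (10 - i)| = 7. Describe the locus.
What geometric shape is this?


|z - z0| = r is a circle with center z0 and radius r.
Center = (10, -1), radius = 7

Circle with center (10, -1) and radius 7


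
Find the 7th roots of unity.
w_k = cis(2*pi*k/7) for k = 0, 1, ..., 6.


The 7th roots of unity are cis(360k/7°) for k=0..6
Angle step = 360/7 = 51.4286°
Primitive root: cis(51.4286°)
Primitive root = 0.6235 + 0.7818i

7 roots at angles: 0°, 51.4286°, 102.8571°, 154.2857°, 205.7143°, 257.1429°, 308.5714°


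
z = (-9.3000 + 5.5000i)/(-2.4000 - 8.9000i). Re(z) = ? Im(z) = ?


Multiply by conjugate: (-9.3000 + 5.5000i)(-2.4000 + 8.9000i) / ((-2.4)^2 + (-8.9)^2)
Numerator real = -9.3*(-2.4) + 5.5*(-8.9) = -26.63
Numerator imag = 5.5*(-2.4) - (-9.3)*(-8.9) = -95.97
Denominator = 84.97
Re(z) = -26.63/84.97 = -0.3134
Im(z) = -95.97/84.97 = -1.1295

Re(z) = -0.3134, Im(z) = -1.1295


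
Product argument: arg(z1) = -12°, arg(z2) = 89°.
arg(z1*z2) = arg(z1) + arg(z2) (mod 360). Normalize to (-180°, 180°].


arg(z1*z2) = -12° + 89° = 77°
Normalized to (-180°, 180°]: 77°

77°


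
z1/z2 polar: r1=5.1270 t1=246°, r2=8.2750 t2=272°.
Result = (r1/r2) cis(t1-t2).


r = 5.1270 / 8.2750 = 0.6196
theta = 246° - 272° = -26° = 334° (mod 360)

0.6196 cis(334°)


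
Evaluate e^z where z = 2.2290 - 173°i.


e^2.2290 = 9.2906
cos(-173°) = -0.992546
sin(-173°) = -0.12187
Real = 9.2906*(-0.992546) = -9.2213
Imag = 9.2906*(-0.12187) = -1.1322

-9.2213 - 1.1322i


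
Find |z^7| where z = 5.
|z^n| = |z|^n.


|z| = sqrt(25+0) = sqrt(25) = 5
|z^7| = |z|^7 = 5^7 = 78125

|z^7| = 78125


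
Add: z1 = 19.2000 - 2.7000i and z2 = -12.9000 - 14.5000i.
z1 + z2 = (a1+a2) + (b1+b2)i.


Real: 19.2 - 12.9 = 6.3
Imag: -2.7 - 14.5 = -17.2

6.3000 - 17.2000i


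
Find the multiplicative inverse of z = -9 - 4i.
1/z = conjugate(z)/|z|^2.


|z|^2 = 81+16 = 97
1/z = (-9 + 4i)/97

1/z = -0.0928 + 0.0412i


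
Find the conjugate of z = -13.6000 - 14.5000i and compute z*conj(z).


z_bar = -13.6000 + 14.5000i
z*z_bar = (-13.6)^2 + (-14.5)^2 = 184.96 + 210.25 = 395.21

z_bar = -13.6000 + 14.5000i, z*z_bar = 395.21


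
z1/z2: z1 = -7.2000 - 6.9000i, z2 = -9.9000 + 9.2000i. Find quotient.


Conjugate of z2 = -9.9000 - 9.2000i
Numerator: (-7.2000 - 6.9000i)(-9.9000 - 9.2000i) = 7.8000 + 134.5500i
Denominator: (-9.9)^2 + 9.2^2 = 182.65
Result = (7.8000 + 134.5500i)/182.65

0.0427 + 0.7367i


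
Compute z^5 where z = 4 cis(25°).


r^5 = 4^5 = 1024
n*theta = 5*25° = 125° = 125° (mod 360)
a = 1024*cos(125°) = -587.3423
b = 1024*sin(125°) = 838.8117

1024 cis(125°) = -587.3423 + 838.8117i


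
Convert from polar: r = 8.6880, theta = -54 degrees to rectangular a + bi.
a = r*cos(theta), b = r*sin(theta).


a = 8.6880*cos(-54°) = 8.6880*0.58779 = 5.1067
b = 8.6880*sin(-54°) = 8.6880*(-0.809017) = -7.0287

5.1067 - 7.0287i


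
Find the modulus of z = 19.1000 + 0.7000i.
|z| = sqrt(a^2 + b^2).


|z| = sqrt(19.1^2 + 0.7^2) = sqrt(364.81 + 0.49) = sqrt(365.3) = 19.1128

|z| = 19.1128


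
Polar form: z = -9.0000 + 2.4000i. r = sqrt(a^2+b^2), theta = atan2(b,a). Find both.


r = sqrt(81+5.76) = sqrt(86.76) = 9.3145
theta = atan2(2.4, -9) = 165.0686 degrees

r = 9.3145, theta = 165.0686 degrees


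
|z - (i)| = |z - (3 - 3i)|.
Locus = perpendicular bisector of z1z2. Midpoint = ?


Equal distances means the locus is the perpendicular bisector of z1 and z2.
Midpoint = ((0+3)/2, (1+(-3))/2) = (1.5000, -1.0000)

Perpendicular bisector through (1.5000, -1.0000)


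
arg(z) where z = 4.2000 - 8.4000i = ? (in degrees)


Re = 4.2, Im = -8.4
arg = atan2(-8.4, 4.2) = -63.4349 degrees

arg(z) = -63.4349 degrees


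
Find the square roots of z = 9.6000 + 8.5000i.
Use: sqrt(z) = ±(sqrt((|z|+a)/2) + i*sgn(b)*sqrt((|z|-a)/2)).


|z| = sqrt(92.16+72.25) = 12.8222
sqrt((|z|+a)/2) = sqrt((12.8222+9.6)/2) = sqrt(11.2111) = 3.3483
sqrt((|z|-a)/2) = sqrt((12.8222-9.6)/2) = sqrt(1.6111) = 1.2693

±(3.3483 + 1.2693i) i.e. 3.3483 + 1.2693i and -3.3483 - 1.2693i


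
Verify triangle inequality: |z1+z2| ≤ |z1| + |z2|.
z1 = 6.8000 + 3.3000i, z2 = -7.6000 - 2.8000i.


|z1| = sqrt(6.8^2 + 3.3^2) = sqrt(57.13) = 7.5584
|z2| = sqrt((-7.6)^2 + (-2.8)^2) = sqrt(65.6) = 8.0994
z1+z2 = -0.8000 + 0.5000i
|z1+z2| = sqrt(0.89) = 0.9434
|z1|+|z2| = 7.5584 + 8.0994 = 15.6578

|z1+z2| = 0.9434 ≤ |z1|+|z2| = 15.6578 (verified)


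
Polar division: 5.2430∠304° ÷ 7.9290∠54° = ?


r = 5.2430 / 7.9290 = 0.6612
theta = 304° - 54° = 250° = 250° (mod 360)

0.6612 cis(250°)


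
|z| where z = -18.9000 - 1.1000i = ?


|z| = sqrt((-18.9)^2 + (-1.1)^2) = sqrt(357.21 + 1.21) = sqrt(358.42) = 18.9320

|z| = 18.9320


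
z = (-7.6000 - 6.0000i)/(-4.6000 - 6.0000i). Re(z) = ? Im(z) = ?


Multiply by conjugate: (-7.6000 - 6.0000i)(-4.6000 + 6.0000i) / ((-4.6)^2 + (-6)^2)
Numerator real = -7.6*(-4.6) - (6)*(-6) = 70.96
Numerator imag = -6*(-4.6) - (-7.6)*(-6) = -18
Denominator = 57.16
Re(z) = 70.96/57.16 = 1.2414
Im(z) = -18/57.16 = -0.3149

Re(z) = 1.2414, Im(z) = -0.3149


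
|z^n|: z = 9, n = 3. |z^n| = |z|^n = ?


|z| = sqrt(81+0) = sqrt(81) = 9
|z^3| = |z|^3 = 9^3 = 729

|z^3| = 729


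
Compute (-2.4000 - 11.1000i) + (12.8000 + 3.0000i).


Real: -2.4 + 12.8 = 10.4
Imag: -11.1 + 3 = -8.1

10.4000 - 8.1000i


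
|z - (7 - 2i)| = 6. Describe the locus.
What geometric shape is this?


|z - z0| = r is a circle with center z0 and radius r.
Center = (7, -2), radius = 6

Circle with center (7, -2) and radius 6


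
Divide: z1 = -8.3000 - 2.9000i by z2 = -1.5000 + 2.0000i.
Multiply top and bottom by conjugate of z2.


Conjugate of z2 = -1.5000 - 2.0000i
Numerator: (-8.3000 - 2.9000i)(-1.5000 - 2.0000i) = 6.6500 + 20.9500i
Denominator: (-1.5)^2 + 2^2 = 6.25
Result = (6.6500 + 20.9500i)/6.25

1.0640 + 3.3520i


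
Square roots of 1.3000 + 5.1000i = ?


|z| = sqrt(1.69+26.01) = 5.2631
sqrt((|z|+a)/2) = sqrt((5.2631+1.3)/2) = sqrt(3.2815) = 1.8115
sqrt((|z|-a)/2) = sqrt((5.2631-1.3)/2) = sqrt(1.9815) = 1.4077

±(1.8115 + 1.4077i) i.e. 1.8115 + 1.4077i and -1.8115 - 1.4077i


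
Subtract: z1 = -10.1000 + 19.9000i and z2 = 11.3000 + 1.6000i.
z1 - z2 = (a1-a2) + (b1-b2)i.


Real: -10.1 - 11.3 = -21.4
Imag: 19.9 - 1.6 = 18.3

-21.4000 + 18.3000i


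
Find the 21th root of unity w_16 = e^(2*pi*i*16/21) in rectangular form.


Angle = 360*16/21 = 274.2857°
a = cos(274.2857°) = 0.0747
b = sin(274.2857°) = -0.9972

0.0747 - 0.9972i


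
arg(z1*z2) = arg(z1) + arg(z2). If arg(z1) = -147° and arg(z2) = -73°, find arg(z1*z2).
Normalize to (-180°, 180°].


arg(z1*z2) = -147° - 73° = -220°
Normalized to (-180°, 180°]: 140°

140°


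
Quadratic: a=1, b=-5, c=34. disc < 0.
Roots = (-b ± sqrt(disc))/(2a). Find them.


disc = (-5)^2 - 4*1*34 = 25 - 136 = -111
sqrt(|disc|) = sqrt(111) = 10.5357
Real part = 5/(2*1) = 2.5000
Imag part = 10.5357/(2*1) = 5.2678

2.5000 ± 5.2678i
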